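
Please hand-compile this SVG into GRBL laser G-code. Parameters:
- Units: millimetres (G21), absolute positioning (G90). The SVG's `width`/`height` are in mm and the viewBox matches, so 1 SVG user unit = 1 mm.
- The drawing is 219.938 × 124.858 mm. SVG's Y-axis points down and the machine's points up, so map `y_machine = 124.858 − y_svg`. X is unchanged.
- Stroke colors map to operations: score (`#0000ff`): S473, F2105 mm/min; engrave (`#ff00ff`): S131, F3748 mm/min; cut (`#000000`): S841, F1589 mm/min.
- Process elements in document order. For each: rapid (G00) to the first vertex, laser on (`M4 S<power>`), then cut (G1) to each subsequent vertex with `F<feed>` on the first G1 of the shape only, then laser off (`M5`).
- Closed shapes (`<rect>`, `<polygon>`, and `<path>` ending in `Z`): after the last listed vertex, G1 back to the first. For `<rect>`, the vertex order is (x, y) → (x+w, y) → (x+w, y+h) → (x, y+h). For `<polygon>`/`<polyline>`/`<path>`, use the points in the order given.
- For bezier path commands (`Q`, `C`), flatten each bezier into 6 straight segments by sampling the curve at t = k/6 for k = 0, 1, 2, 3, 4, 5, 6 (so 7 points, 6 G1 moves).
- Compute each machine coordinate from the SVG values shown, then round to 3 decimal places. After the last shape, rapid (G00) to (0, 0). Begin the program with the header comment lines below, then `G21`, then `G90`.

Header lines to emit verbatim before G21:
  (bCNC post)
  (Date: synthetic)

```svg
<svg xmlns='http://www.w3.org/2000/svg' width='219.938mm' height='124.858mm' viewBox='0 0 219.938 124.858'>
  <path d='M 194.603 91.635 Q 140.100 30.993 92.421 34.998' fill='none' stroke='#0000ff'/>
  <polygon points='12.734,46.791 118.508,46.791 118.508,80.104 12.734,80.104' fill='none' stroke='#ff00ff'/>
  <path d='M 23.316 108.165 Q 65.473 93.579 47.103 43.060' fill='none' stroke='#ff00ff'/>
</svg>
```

(bCNC post)
(Date: synthetic)
G21
G90
G00 X194.603 Y33.223
M4 S473
G1 X176.625 Y51.641 F2105
G1 X159.026 Y66.468
G1 X141.806 Y77.703
G1 X124.965 Y85.347
G1 X108.504 Y89.399
G1 X92.421 Y89.860
M5
G00 X12.734 Y78.067
M4 S131
G1 X118.508 Y78.067 F3748
G1 X118.508 Y44.754
G1 X12.734 Y44.754
G1 X12.734 Y78.067
M5
G00 X23.316 Y16.693
M4 S131
G1 X35.687 Y22.553 F3748
G1 X44.695 Y30.410
G1 X50.341 Y40.262
G1 X52.624 Y52.111
G1 X51.545 Y65.956
G1 X47.103 Y81.798
M5
G00 X0.000 Y0.000

1 u = 1 mm; y_m = 124.858 − y.

[1] `<path>` quadratic bezier, #0000ff→score S473 F2105: (194.603,33.223) → (176.625,51.641) → (159.026,66.468) → (141.806,77.703) → (124.965,85.347) → (108.504,89.399) → (92.421,89.860)

[2] `<polygon>` rectangle, #ff00ff→engrave S131 F3748: (12.734,78.067) → (118.508,78.067) → (118.508,44.754) → (12.734,44.754) → (12.734,78.067) (closed)

[3] `<path>` quadratic bezier, #ff00ff→engrave S131 F3748: (23.316,16.693) → (35.687,22.553) → (44.695,30.410) → (50.341,40.262) → (52.624,52.111) → (51.545,65.956) → (47.103,81.798)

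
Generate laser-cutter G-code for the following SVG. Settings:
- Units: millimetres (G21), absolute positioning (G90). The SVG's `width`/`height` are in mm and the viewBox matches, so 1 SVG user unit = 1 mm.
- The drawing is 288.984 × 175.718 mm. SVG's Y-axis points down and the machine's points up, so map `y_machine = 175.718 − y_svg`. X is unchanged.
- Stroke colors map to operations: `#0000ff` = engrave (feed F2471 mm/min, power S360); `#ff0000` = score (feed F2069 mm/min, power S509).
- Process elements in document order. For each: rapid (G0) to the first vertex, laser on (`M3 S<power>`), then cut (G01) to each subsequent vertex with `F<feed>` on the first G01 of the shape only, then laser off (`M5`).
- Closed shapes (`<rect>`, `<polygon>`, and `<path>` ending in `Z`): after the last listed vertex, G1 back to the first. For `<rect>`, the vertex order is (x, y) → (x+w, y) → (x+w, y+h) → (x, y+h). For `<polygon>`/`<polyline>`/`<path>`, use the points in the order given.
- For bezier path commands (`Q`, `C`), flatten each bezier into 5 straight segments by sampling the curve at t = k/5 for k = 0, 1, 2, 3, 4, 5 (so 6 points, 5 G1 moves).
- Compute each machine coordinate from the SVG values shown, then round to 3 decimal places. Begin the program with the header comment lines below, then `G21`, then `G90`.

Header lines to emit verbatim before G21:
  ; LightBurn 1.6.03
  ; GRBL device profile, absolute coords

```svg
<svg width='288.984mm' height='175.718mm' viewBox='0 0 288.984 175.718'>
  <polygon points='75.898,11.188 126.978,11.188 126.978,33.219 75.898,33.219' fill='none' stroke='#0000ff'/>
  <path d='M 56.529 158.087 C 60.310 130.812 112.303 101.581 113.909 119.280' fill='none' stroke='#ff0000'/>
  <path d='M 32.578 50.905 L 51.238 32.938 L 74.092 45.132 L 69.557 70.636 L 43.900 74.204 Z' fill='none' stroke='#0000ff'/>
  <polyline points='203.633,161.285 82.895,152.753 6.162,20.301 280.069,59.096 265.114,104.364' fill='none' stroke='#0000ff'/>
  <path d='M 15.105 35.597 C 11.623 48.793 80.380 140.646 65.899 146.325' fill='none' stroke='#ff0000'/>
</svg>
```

1 u = 1 mm; y_m = 175.718 − y.

[1] `<polygon>` rectangle, #0000ff→engrave S360 F2471: (75.898,164.530) → (126.978,164.530) → (126.978,142.499) → (75.898,142.499) → (75.898,164.530) (closed)

[2] `<path>` cubic bezier, #ff0000→score S509 F2069: (56.529,17.631) → (63.794,33.840) → (77.898,48.171) → (94.106,58.279) → (107.688,61.817) → (113.909,56.438)

[3] `<path>` regular polygon, #0000ff→engrave S360 F2471: (32.578,124.813) → (51.238,142.780) → (74.092,130.586) → (69.557,105.082) → (43.900,101.514) → (32.578,124.813) (closed)

[4] `<polyline>` open polyline, #0000ff→engrave S360 F2471: (203.633,14.433) → (82.895,22.965) → (6.162,155.417) → (280.069,116.622) → (265.114,71.354)

[5] `<path>` cubic bezier, #ff0000→score S509 F2069: (15.105,140.121) → (20.441,124.083) → (35.651,97.080) → (53.272,67.022) → (65.843,41.823) → (65.899,29.393)

; LightBurn 1.6.03
; GRBL device profile, absolute coords
G21
G90
G0 X75.898 Y164.530
M3 S360
G01 X126.978 Y164.530 F2471
G01 X126.978 Y142.499
G01 X75.898 Y142.499
G01 X75.898 Y164.530
M5
G0 X56.529 Y17.631
M3 S509
G01 X63.794 Y33.840 F2069
G01 X77.898 Y48.171
G01 X94.106 Y58.279
G01 X107.688 Y61.817
G01 X113.909 Y56.438
M5
G0 X32.578 Y124.813
M3 S360
G01 X51.238 Y142.780 F2471
G01 X74.092 Y130.586
G01 X69.557 Y105.082
G01 X43.900 Y101.514
G01 X32.578 Y124.813
M5
G0 X203.633 Y14.433
M3 S360
G01 X82.895 Y22.965 F2471
G01 X6.162 Y155.417
G01 X280.069 Y116.622
G01 X265.114 Y71.354
M5
G0 X15.105 Y140.121
M3 S509
G01 X20.441 Y124.083 F2069
G01 X35.651 Y97.080
G01 X53.272 Y67.022
G01 X65.843 Y41.823
G01 X65.899 Y29.393
M5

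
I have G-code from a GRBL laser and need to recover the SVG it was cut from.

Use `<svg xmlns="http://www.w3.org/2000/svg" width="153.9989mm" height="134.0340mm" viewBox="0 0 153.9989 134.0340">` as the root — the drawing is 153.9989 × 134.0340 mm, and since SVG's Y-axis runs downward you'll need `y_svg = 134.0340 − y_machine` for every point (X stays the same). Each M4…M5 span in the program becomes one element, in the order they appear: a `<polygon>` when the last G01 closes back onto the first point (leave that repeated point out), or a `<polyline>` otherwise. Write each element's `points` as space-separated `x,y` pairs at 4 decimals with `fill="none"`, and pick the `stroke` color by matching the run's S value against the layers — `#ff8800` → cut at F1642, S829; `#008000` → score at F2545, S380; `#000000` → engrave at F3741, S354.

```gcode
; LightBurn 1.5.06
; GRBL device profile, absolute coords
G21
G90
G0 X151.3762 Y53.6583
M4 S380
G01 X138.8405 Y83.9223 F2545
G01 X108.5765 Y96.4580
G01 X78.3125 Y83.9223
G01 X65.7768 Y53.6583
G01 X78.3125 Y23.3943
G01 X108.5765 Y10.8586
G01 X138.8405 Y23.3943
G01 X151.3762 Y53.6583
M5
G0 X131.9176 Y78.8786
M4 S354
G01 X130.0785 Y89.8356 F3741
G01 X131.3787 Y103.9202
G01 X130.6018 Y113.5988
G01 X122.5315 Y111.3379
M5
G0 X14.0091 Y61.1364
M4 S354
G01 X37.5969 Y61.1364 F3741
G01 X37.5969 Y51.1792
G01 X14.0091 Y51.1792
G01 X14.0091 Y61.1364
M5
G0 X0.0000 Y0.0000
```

y_svg = 134.0340 − y_m.

[1] S380→`#008000` (score); closed run; points: 151.3762,80.3757 138.8405,50.1117 108.5765,37.5760 78.3125,50.1117 65.7768,80.3757 78.3125,110.6397 108.5765,123.1754 138.8405,110.6397

[2] S354→`#000000` (engrave); open run; points: 131.9176,55.1554 130.0785,44.1984 131.3787,30.1138 130.6018,20.4352 122.5315,22.6961

[3] S354→`#000000` (engrave); closed run; points: 14.0091,72.8976 37.5969,72.8976 37.5969,82.8548 14.0091,82.8548

<svg xmlns="http://www.w3.org/2000/svg" width="153.9989mm" height="134.0340mm" viewBox="0 0 153.9989 134.0340">
  <polygon points="151.3762,80.3757 138.8405,50.1117 108.5765,37.5760 78.3125,50.1117 65.7768,80.3757 78.3125,110.6397 108.5765,123.1754 138.8405,110.6397" fill="none" stroke="#008000"/>
  <polyline points="131.9176,55.1554 130.0785,44.1984 131.3787,30.1138 130.6018,20.4352 122.5315,22.6961" fill="none" stroke="#000000"/>
  <polygon points="14.0091,72.8976 37.5969,72.8976 37.5969,82.8548 14.0091,82.8548" fill="none" stroke="#000000"/>
</svg>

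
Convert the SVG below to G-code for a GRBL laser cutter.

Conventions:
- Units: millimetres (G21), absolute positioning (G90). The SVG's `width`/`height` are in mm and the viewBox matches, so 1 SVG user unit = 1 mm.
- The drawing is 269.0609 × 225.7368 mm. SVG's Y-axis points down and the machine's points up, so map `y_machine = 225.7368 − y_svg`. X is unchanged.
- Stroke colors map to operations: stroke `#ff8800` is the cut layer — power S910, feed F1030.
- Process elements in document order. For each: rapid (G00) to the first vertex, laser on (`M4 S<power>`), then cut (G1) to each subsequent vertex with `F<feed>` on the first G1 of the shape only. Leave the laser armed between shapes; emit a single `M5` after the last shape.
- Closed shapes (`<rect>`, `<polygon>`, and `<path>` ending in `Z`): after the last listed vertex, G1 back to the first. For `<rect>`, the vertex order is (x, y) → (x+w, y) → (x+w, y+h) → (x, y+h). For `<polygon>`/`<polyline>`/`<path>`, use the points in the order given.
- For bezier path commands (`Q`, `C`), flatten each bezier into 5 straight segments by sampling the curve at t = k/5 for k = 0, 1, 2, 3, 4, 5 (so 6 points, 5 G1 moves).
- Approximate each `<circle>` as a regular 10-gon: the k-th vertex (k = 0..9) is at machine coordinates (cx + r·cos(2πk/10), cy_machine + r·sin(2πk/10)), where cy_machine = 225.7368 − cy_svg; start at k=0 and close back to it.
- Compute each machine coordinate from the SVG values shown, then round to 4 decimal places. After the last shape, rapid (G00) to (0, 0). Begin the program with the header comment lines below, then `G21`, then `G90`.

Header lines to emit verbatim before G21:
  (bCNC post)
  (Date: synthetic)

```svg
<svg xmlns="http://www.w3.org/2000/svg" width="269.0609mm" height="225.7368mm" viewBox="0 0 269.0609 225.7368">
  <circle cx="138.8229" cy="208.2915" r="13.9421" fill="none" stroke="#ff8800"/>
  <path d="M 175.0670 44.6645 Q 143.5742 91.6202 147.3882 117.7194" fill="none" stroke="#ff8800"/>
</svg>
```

(bCNC post)
(Date: synthetic)
G21
G90
G00 X152.7650 Y17.4453
M4 S910
G1 X150.1023 Y25.6403 F1030
G1 X143.1312 Y30.7050
G1 X134.5146 Y30.7050
G1 X127.5435 Y25.6403
G1 X124.8808 Y17.4453
G1 X127.5435 Y9.2503
G1 X134.5146 Y4.1856
G1 X143.1312 Y4.1856
G1 X150.1023 Y9.2503
G1 X152.7650 Y17.4453
G00 X175.0670 Y181.0723
M4 S910
G1 X163.8822 Y163.1243 F1030
G1 X155.5218 Y146.8448
G1 X149.9861 Y132.2338
G1 X147.2749 Y119.2913
G1 X147.3882 Y108.0174
M5
G00 X0.0000 Y0.0000

1 u = 1 mm; y_m = 225.7368 − y.

[1] `<circle>` circle, #ff8800→cut S910 F1030: (152.7650,17.4453) → (150.1023,25.6403) → (143.1312,30.7050) → (134.5146,30.7050) → (127.5435,25.6403) → (124.8808,17.4453) → (127.5435,9.2503) → (134.5146,4.1856) → (143.1312,4.1856) → (150.1023,9.2503) → (152.7650,17.4453) (closed)

[2] `<path>` quadratic bezier, #ff8800→cut S910 F1030: (175.0670,181.0723) → (163.8822,163.1243) → (155.5218,146.8448) → (149.9861,132.2338) → (147.2749,119.2913) → (147.3882,108.0174)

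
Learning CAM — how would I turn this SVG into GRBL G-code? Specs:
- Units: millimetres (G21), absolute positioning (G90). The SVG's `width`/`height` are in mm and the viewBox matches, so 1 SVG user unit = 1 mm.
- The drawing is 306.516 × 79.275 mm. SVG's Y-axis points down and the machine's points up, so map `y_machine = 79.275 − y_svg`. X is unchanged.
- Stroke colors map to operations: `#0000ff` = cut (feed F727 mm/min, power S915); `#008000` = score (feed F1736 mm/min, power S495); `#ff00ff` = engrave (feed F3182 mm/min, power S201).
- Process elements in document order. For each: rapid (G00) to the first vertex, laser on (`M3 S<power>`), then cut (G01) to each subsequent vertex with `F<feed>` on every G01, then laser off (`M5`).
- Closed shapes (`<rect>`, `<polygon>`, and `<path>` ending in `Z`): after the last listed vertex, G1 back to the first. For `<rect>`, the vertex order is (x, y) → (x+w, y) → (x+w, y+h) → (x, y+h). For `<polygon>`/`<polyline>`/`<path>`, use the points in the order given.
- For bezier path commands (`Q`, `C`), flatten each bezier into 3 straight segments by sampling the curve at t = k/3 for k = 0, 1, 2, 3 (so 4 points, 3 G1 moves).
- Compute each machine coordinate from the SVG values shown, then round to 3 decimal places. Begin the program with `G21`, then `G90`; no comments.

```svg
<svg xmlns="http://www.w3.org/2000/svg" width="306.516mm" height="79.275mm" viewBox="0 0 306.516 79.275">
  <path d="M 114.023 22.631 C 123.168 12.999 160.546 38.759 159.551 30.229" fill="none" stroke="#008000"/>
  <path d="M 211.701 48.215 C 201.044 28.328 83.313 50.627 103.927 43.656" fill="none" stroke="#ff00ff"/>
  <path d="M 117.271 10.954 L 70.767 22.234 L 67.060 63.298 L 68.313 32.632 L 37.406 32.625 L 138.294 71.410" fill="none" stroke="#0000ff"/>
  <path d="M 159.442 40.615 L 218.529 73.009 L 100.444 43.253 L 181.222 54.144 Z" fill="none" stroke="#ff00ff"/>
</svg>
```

G21
G90
G00 X114.023 Y56.644
M3 S495
G01 X130.112 Y57.059 F1736
G01 X150.222 Y49.365 F1736
G01 X159.551 Y49.046 F1736
M5
G00 X211.701 Y31.060
M3 S201
G01 X174.442 Y39.532 F3182
G01 X120.338 Y35.758 F3182
G01 X103.927 Y35.619 F3182
M5
G00 X117.271 Y68.321
M3 S915
G01 X70.767 Y57.041 F727
G01 X67.060 Y15.977 F727
G01 X68.313 Y46.643 F727
G01 X37.406 Y46.650 F727
G01 X138.294 Y7.865 F727
M5
G00 X159.442 Y38.660
M3 S201
G01 X218.529 Y6.266 F3182
G01 X100.444 Y36.022 F3182
G01 X181.222 Y25.131 F3182
G01 X159.442 Y38.660 F3182
M5

Since the viewBox matches the mm dimensions, user units are millimetres directly. The only transform is the Y-flip y_m = 79.275 − y_svg.

Shape 1 is a cubic bezier drawn with `<path>`. Its stroke #008000 means score at S495, F1736. After flipping Y the toolpath is (114.023,56.644) → (130.112,57.059) → (150.222,49.365) → (159.551,49.046).

Shape 2 is a cubic bezier drawn with `<path>`. Its stroke #ff00ff means engrave at S201, F3182. After flipping Y the toolpath is (211.701,31.060) → (174.442,39.532) → (120.338,35.758) → (103.927,35.619).

Shape 3 is a open polyline drawn with `<path>`. Its stroke #0000ff means cut at S915, F727. After flipping Y the toolpath is (117.271,68.321) → (70.767,57.041) → (67.060,15.977) → (68.313,46.643) → (37.406,46.650) → (138.294,7.865).

Shape 4 is a closed polygon drawn with `<path>`. Its stroke #ff00ff means engrave at S201, F3182. After flipping Y the toolpath is (159.442,38.660) → (218.529,6.266) → (100.444,36.022) → (181.222,25.131) → (159.442,38.660), returning to the start.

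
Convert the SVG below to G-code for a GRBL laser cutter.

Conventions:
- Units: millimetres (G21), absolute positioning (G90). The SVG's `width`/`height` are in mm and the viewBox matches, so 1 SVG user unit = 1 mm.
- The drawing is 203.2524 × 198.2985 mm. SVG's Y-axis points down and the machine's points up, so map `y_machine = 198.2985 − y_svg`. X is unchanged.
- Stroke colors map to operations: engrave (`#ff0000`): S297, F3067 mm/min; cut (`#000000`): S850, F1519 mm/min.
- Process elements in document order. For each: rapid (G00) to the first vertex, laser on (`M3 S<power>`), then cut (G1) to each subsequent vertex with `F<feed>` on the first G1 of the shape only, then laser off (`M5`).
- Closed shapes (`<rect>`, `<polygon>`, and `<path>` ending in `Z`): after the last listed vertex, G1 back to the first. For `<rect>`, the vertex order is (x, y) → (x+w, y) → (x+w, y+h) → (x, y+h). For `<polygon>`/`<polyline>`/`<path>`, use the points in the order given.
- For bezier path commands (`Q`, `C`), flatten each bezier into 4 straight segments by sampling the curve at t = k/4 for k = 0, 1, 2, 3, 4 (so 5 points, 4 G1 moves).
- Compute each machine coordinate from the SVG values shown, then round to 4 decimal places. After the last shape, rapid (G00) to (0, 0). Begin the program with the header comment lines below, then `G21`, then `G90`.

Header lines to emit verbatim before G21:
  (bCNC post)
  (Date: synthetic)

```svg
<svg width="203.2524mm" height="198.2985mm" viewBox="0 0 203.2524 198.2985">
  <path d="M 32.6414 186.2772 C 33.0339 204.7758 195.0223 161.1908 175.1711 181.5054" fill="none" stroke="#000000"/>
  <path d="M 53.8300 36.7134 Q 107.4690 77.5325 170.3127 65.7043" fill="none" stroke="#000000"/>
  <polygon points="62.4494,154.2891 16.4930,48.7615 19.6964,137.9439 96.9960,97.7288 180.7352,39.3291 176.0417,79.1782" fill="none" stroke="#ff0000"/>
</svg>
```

(bCNC post)
(Date: synthetic)
G21
G90
G00 X32.6414 Y12.0213
M3 S850
G1 X57.8688 Y7.8195 F1519
G1 X111.4976 Y15.0882
G1 X161.3308 Y22.0164
G1 X175.1711 Y16.7931
M5
G00 X53.8300 Y161.5851
M3 S850
G1 X81.2248 Y144.4660 F1519
G1 X109.7702 Y133.9278
G1 X139.4661 Y129.9706
G1 X170.3127 Y132.5942
M5
G00 X62.4494 Y44.0094
M3 S297
G1 X16.4930 Y149.5370 F3067
G1 X19.6964 Y60.3546
G1 X96.9960 Y100.5697
G1 X180.7352 Y158.9694
G1 X176.0417 Y119.1203
G1 X62.4494 Y44.0094
M5
G00 X0.0000 Y0.0000

viewBox `0 0 203.2524 198.2985` with mm width/height → 1 unit = 1 mm. Flip: y_m = 198.2985 − y_svg.

**Shape 1** — `<path>` cubic bezier, stroke `#000000` → cut (S850, F1519). Control points (SVG): P0=(32.6414,186.2772), P1=(33.0339,204.7758), P2=(195.0223,161.1908), P3=(175.1711,181.5054); sampled at t=k/4. Machine vertices: (32.6414,12.0213) → (57.8688,7.8195) → (111.4976,15.0882) → (161.3308,22.0164) → (175.1711,16.7931). Open path.

**Shape 2** — `<path>` quadratic bezier, stroke `#000000` → cut (S850, F1519). Control points (SVG): P0=(53.8300,36.7134), P1=(107.4690,77.5325), P2=(170.3127,65.7043); sampled at t=k/4. Machine vertices: (53.8300,161.5851) → (81.2248,144.4660) → (109.7702,133.9278) → (139.4661,129.9706) → (170.3127,132.5942). Open path.

**Shape 3** — `<polygon>` closed polygon, stroke `#ff0000` → engrave (S297, F3067). Machine vertices: (62.4494,44.0094) → (16.4930,149.5370) → (19.6964,60.3546) → (96.9960,100.5697) → (180.7352,158.9694) → (176.0417,119.1203) → (62.4494,44.0094). Closed: final G1 returns to the first vertex.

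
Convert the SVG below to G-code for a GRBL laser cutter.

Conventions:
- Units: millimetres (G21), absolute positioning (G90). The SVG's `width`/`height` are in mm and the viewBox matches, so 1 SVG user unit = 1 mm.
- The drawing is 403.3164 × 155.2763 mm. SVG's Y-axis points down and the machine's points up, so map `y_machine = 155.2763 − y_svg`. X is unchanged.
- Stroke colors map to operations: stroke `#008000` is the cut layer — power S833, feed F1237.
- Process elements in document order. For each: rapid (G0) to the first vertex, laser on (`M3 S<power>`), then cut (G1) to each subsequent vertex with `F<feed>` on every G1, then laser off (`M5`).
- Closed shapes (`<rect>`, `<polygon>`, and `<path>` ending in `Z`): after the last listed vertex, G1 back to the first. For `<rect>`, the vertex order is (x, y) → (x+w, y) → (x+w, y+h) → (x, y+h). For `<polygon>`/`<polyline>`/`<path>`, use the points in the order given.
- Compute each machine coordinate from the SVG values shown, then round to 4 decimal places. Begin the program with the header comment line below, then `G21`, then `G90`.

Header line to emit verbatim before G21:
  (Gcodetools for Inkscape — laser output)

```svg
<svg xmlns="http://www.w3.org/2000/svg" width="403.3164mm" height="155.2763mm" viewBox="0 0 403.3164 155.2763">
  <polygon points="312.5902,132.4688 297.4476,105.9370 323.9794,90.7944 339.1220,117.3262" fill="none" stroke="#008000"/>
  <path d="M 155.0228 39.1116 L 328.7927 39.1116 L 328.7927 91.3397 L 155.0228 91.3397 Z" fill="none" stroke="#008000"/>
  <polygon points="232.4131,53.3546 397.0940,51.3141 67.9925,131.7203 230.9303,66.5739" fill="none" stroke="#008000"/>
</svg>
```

Since the viewBox matches the mm dimensions, user units are millimetres directly. The only transform is the Y-flip y_m = 155.2763 − y_svg.

Shape 1 is a regular polygon drawn with `<polygon>`. Its stroke #008000 means cut at S833, F1237. After flipping Y the toolpath is (312.5902,22.8075) → (297.4476,49.3393) → (323.9794,64.4819) → (339.1220,37.9501) → (312.5902,22.8075), returning to the start.

Shape 2 is a rectangle drawn with `<path>`. Its stroke #008000 means cut at S833, F1237. After flipping Y the toolpath is (155.0228,116.1647) → (328.7927,116.1647) → (328.7927,63.9366) → (155.0228,63.9366) → (155.0228,116.1647), returning to the start.

Shape 3 is a closed polygon drawn with `<polygon>`. Its stroke #008000 means cut at S833, F1237. After flipping Y the toolpath is (232.4131,101.9217) → (397.0940,103.9622) → (67.9925,23.5560) → (230.9303,88.7024) → (232.4131,101.9217), returning to the start.

(Gcodetools for Inkscape — laser output)
G21
G90
G0 X312.5902 Y22.8075
M3 S833
G1 X297.4476 Y49.3393 F1237
G1 X323.9794 Y64.4819 F1237
G1 X339.1220 Y37.9501 F1237
G1 X312.5902 Y22.8075 F1237
M5
G0 X155.0228 Y116.1647
M3 S833
G1 X328.7927 Y116.1647 F1237
G1 X328.7927 Y63.9366 F1237
G1 X155.0228 Y63.9366 F1237
G1 X155.0228 Y116.1647 F1237
M5
G0 X232.4131 Y101.9217
M3 S833
G1 X397.0940 Y103.9622 F1237
G1 X67.9925 Y23.5560 F1237
G1 X230.9303 Y88.7024 F1237
G1 X232.4131 Y101.9217 F1237
M5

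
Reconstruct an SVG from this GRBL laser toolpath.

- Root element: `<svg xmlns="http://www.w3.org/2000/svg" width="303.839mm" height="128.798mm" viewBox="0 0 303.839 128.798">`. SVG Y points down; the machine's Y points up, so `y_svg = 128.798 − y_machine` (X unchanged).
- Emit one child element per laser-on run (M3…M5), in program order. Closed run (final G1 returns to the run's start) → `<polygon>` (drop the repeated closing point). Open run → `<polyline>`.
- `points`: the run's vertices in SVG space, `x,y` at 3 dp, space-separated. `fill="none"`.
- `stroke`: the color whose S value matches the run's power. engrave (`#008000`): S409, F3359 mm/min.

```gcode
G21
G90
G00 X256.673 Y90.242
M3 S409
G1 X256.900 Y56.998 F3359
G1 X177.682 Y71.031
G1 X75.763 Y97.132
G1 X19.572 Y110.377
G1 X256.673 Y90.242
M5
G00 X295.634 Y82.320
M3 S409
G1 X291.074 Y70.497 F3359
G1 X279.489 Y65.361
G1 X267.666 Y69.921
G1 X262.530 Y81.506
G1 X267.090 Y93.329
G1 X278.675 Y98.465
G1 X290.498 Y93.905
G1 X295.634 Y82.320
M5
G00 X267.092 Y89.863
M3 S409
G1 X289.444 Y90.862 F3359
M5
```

Machine Y-up, SVG Y-down with viewBox height 128.798, so y_svg = 128.798 − y_machine; X carries over. Every run uses S409, so all elements get stroke `#008000` (engrave).

Run 1: The run returns to its start, so emit a `<polygon>` with points (Y-flipped): 256.673,38.556 256.900,71.800 177.682,57.767 75.763,31.666 19.572,18.421.

Run 2: The run returns to its start, so emit a `<polygon>` with points (Y-flipped): 295.634,46.478 291.074,58.301 279.489,63.437 267.666,58.877 262.530,47.292 267.090,35.469 278.675,30.333 290.498,34.893.

Run 3: The run is open, so emit a `<polyline>` with points (Y-flipped): 267.092,38.935 289.444,37.936.

<svg xmlns="http://www.w3.org/2000/svg" width="303.839mm" height="128.798mm" viewBox="0 0 303.839 128.798">
  <polygon points="256.673,38.556 256.900,71.800 177.682,57.767 75.763,31.666 19.572,18.421" fill="none" stroke="#008000"/>
  <polygon points="295.634,46.478 291.074,58.301 279.489,63.437 267.666,58.877 262.530,47.292 267.090,35.469 278.675,30.333 290.498,34.893" fill="none" stroke="#008000"/>
  <polyline points="267.092,38.935 289.444,37.936" fill="none" stroke="#008000"/>
</svg>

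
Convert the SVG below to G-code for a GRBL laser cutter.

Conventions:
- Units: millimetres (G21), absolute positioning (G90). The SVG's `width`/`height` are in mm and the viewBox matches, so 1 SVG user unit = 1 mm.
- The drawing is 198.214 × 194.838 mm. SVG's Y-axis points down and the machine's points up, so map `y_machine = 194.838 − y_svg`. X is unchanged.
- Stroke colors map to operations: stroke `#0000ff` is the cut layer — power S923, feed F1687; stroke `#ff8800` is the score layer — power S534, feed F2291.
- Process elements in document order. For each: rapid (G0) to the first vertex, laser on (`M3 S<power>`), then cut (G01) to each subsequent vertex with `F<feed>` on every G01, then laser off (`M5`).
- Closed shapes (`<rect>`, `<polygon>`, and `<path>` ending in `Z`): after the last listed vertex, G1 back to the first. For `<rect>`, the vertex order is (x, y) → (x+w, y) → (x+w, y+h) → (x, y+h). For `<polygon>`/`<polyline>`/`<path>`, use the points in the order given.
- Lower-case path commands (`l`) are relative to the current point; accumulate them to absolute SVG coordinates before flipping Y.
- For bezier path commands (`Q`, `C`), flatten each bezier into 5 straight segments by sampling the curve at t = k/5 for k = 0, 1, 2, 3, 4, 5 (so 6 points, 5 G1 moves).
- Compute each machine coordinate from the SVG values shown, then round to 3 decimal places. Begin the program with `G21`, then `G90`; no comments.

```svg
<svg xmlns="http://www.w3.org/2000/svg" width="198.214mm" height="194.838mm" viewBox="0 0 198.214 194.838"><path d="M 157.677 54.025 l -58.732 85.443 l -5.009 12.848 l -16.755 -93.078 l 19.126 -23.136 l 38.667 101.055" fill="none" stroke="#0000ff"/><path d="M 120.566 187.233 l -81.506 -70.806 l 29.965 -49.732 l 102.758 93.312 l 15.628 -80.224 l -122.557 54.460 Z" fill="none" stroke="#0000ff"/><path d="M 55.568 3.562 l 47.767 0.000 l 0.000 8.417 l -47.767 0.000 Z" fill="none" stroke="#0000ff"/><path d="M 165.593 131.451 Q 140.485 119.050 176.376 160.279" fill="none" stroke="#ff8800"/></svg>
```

1 u = 1 mm; y_m = 194.838 − y.

[1] `<path>` open polyline, #0000ff→cut S923 F1687: (157.677,140.813) → (98.945,55.370) → (93.936,42.522) → (77.181,135.600) → (96.307,158.736) → (134.974,57.681)

[2] `<path>` closed polygon, #0000ff→cut S923 F1687: (120.566,7.605) → (39.060,78.411) → (69.025,128.143) → (171.783,34.831) → (187.411,115.055) → (64.854,60.595) → (120.566,7.605) (closed)

[3] `<path>` rectangle, #0000ff→cut S923 F1687: (55.568,191.276) → (103.335,191.276) → (103.335,182.859) → (55.568,182.859) → (55.568,191.276) (closed)

[4] `<path>` quadratic bezier, #ff8800→score S534 F2291: (165.593,63.387) → (157.990,66.202) → (155.266,64.727) → (157.423,58.961) → (164.460,48.905) → (176.376,34.559)

G21
G90
G0 X157.677 Y140.813
M3 S923
G01 X98.945 Y55.370 F1687
G01 X93.936 Y42.522 F1687
G01 X77.181 Y135.600 F1687
G01 X96.307 Y158.736 F1687
G01 X134.974 Y57.681 F1687
M5
G0 X120.566 Y7.605
M3 S923
G01 X39.060 Y78.411 F1687
G01 X69.025 Y128.143 F1687
G01 X171.783 Y34.831 F1687
G01 X187.411 Y115.055 F1687
G01 X64.854 Y60.595 F1687
G01 X120.566 Y7.605 F1687
M5
G0 X55.568 Y191.276
M3 S923
G01 X103.335 Y191.276 F1687
G01 X103.335 Y182.859 F1687
G01 X55.568 Y182.859 F1687
G01 X55.568 Y191.276 F1687
M5
G0 X165.593 Y63.387
M3 S534
G01 X157.990 Y66.202 F2291
G01 X155.266 Y64.727 F2291
G01 X157.423 Y58.961 F2291
G01 X164.460 Y48.905 F2291
G01 X176.376 Y34.559 F2291
M5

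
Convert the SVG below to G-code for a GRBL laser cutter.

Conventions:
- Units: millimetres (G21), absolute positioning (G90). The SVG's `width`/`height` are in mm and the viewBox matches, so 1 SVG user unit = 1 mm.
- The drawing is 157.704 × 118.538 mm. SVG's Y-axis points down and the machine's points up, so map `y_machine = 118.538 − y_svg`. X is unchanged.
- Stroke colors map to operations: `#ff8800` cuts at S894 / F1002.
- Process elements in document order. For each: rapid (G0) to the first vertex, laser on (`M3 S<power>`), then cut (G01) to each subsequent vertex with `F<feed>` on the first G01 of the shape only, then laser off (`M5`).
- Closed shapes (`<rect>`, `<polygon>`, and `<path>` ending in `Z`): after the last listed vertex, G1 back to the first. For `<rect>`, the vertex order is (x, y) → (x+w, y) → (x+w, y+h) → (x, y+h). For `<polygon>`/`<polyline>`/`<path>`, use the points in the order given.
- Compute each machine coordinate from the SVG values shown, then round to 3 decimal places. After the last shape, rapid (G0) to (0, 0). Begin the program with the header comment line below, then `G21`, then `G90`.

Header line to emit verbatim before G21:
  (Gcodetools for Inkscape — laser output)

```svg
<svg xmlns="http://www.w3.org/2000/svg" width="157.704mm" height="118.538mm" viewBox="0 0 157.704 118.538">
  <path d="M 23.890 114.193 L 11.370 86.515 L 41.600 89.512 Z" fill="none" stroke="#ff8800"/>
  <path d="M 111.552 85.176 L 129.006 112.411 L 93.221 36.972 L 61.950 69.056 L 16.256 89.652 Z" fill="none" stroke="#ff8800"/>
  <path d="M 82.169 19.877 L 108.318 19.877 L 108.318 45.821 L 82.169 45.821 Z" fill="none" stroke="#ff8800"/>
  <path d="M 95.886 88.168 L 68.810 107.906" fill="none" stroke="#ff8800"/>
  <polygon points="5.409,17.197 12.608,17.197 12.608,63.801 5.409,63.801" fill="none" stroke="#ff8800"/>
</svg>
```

1 u = 1 mm; y_m = 118.538 − y.

[1] `<path>` regular polygon, #ff8800→cut S894 F1002: (23.890,4.345) → (11.370,32.023) → (41.600,29.026) → (23.890,4.345) (closed)

[2] `<path>` closed polygon, #ff8800→cut S894 F1002: (111.552,33.362) → (129.006,6.127) → (93.221,81.566) → (61.950,49.482) → (16.256,28.886) → (111.552,33.362) (closed)

[3] `<path>` rectangle, #ff8800→cut S894 F1002: (82.169,98.661) → (108.318,98.661) → (108.318,72.717) → (82.169,72.717) → (82.169,98.661) (closed)

[4] `<path>` line segment, #ff8800→cut S894 F1002: (95.886,30.370) → (68.810,10.632)

[5] `<polygon>` rectangle, #ff8800→cut S894 F1002: (5.409,101.341) → (12.608,101.341) → (12.608,54.737) → (5.409,54.737) → (5.409,101.341) (closed)

(Gcodetools for Inkscape — laser output)
G21
G90
G0 X23.890 Y4.345
M3 S894
G01 X11.370 Y32.023 F1002
G01 X41.600 Y29.026
G01 X23.890 Y4.345
M5
G0 X111.552 Y33.362
M3 S894
G01 X129.006 Y6.127 F1002
G01 X93.221 Y81.566
G01 X61.950 Y49.482
G01 X16.256 Y28.886
G01 X111.552 Y33.362
M5
G0 X82.169 Y98.661
M3 S894
G01 X108.318 Y98.661 F1002
G01 X108.318 Y72.717
G01 X82.169 Y72.717
G01 X82.169 Y98.661
M5
G0 X95.886 Y30.370
M3 S894
G01 X68.810 Y10.632 F1002
M5
G0 X5.409 Y101.341
M3 S894
G01 X12.608 Y101.341 F1002
G01 X12.608 Y54.737
G01 X5.409 Y54.737
G01 X5.409 Y101.341
M5
G0 X0.000 Y0.000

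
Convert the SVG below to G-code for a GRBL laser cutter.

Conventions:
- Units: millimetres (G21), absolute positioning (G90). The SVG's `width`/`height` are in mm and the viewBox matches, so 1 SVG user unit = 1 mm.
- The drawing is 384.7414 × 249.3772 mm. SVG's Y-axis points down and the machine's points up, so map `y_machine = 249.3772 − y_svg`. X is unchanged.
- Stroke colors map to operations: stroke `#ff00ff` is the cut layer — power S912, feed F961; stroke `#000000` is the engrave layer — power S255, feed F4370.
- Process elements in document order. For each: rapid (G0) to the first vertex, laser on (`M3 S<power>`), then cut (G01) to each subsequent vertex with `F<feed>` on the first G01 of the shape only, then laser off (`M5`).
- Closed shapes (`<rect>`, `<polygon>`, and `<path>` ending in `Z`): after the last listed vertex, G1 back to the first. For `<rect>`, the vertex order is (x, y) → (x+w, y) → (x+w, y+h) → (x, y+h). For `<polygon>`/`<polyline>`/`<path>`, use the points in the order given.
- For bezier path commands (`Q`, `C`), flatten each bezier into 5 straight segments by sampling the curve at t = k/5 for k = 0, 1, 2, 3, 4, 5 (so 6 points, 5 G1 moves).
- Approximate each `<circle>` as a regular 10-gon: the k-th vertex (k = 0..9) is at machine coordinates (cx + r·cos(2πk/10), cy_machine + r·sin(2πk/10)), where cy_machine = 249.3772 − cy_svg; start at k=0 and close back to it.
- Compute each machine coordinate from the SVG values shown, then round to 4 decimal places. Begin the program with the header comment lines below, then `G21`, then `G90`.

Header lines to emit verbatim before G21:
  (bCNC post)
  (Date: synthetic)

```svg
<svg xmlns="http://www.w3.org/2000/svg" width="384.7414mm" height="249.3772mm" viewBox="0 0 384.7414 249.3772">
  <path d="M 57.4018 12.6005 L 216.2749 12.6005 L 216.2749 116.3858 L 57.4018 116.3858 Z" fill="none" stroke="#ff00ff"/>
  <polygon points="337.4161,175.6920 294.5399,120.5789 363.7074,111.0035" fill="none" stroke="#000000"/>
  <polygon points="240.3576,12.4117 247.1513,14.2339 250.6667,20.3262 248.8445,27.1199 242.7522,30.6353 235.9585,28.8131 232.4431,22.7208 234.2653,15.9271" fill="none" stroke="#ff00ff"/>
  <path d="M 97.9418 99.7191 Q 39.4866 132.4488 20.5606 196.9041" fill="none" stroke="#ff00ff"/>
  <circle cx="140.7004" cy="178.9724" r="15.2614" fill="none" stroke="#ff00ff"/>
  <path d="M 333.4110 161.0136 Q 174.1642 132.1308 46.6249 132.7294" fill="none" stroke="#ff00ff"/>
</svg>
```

1 u = 1 mm; y_m = 249.3772 − y.

[1] `<path>` rectangle, #ff00ff→cut S912 F961: (57.4018,236.7767) → (216.2749,236.7767) → (216.2749,132.9914) → (57.4018,132.9914) → (57.4018,236.7767) (closed)

[2] `<polygon>` regular polygon, #000000→engrave S255 F4370: (337.4161,73.6852) → (294.5399,128.7983) → (363.7074,138.3737) → (337.4161,73.6852) (closed)

[3] `<polygon>` regular polygon, #ff00ff→cut S912 F961: (240.3576,236.9655) → (247.1513,235.1433) → (250.6667,229.0510) → (248.8445,222.2573) → (242.7522,218.7419) → (235.9585,220.5641) → (232.4431,226.6564) → (234.2653,233.4501) → (240.3576,236.9655) (closed)

[4] `<path>` quadratic bezier, #ff00ff→cut S912 F961: (97.9418,149.6581) → (76.1409,135.2972) → (57.5023,118.3982) → (42.0261,98.9612) → (29.7122,76.9862) → (20.5606,52.4731)

[5] `<circle>` circle, #ff00ff→cut S912 F961: (155.9618,70.4048) → (153.0471,79.3752) → (145.4164,84.9193) → (135.9844,84.9193) → (128.3537,79.3752) → (125.4390,70.4048) → (128.3537,61.4344) → (135.9844,55.8903) → (145.4164,55.8903) → (153.0471,61.4344) → (155.9618,70.4048) (closed)

[6] `<path>` quadratic bezier, #ff00ff→cut S912 F961: (333.4110,88.3636) → (270.9806,98.7375) → (211.0868,106.7528) → (153.7295,112.4097) → (98.9089,115.7080) → (46.6249,116.6478)

(bCNC post)
(Date: synthetic)
G21
G90
G0 X57.4018 Y236.7767
M3 S912
G01 X216.2749 Y236.7767 F961
G01 X216.2749 Y132.9914
G01 X57.4018 Y132.9914
G01 X57.4018 Y236.7767
M5
G0 X337.4161 Y73.6852
M3 S255
G01 X294.5399 Y128.7983 F4370
G01 X363.7074 Y138.3737
G01 X337.4161 Y73.6852
M5
G0 X240.3576 Y236.9655
M3 S912
G01 X247.1513 Y235.1433 F961
G01 X250.6667 Y229.0510
G01 X248.8445 Y222.2573
G01 X242.7522 Y218.7419
G01 X235.9585 Y220.5641
G01 X232.4431 Y226.6564
G01 X234.2653 Y233.4501
G01 X240.3576 Y236.9655
M5
G0 X97.9418 Y149.6581
M3 S912
G01 X76.1409 Y135.2972 F961
G01 X57.5023 Y118.3982
G01 X42.0261 Y98.9612
G01 X29.7122 Y76.9862
G01 X20.5606 Y52.4731
M5
G0 X155.9618 Y70.4048
M3 S912
G01 X153.0471 Y79.3752 F961
G01 X145.4164 Y84.9193
G01 X135.9844 Y84.9193
G01 X128.3537 Y79.3752
G01 X125.4390 Y70.4048
G01 X128.3537 Y61.4344
G01 X135.9844 Y55.8903
G01 X145.4164 Y55.8903
G01 X153.0471 Y61.4344
G01 X155.9618 Y70.4048
M5
G0 X333.4110 Y88.3636
M3 S912
G01 X270.9806 Y98.7375 F961
G01 X211.0868 Y106.7528
G01 X153.7295 Y112.4097
G01 X98.9089 Y115.7080
G01 X46.6249 Y116.6478
M5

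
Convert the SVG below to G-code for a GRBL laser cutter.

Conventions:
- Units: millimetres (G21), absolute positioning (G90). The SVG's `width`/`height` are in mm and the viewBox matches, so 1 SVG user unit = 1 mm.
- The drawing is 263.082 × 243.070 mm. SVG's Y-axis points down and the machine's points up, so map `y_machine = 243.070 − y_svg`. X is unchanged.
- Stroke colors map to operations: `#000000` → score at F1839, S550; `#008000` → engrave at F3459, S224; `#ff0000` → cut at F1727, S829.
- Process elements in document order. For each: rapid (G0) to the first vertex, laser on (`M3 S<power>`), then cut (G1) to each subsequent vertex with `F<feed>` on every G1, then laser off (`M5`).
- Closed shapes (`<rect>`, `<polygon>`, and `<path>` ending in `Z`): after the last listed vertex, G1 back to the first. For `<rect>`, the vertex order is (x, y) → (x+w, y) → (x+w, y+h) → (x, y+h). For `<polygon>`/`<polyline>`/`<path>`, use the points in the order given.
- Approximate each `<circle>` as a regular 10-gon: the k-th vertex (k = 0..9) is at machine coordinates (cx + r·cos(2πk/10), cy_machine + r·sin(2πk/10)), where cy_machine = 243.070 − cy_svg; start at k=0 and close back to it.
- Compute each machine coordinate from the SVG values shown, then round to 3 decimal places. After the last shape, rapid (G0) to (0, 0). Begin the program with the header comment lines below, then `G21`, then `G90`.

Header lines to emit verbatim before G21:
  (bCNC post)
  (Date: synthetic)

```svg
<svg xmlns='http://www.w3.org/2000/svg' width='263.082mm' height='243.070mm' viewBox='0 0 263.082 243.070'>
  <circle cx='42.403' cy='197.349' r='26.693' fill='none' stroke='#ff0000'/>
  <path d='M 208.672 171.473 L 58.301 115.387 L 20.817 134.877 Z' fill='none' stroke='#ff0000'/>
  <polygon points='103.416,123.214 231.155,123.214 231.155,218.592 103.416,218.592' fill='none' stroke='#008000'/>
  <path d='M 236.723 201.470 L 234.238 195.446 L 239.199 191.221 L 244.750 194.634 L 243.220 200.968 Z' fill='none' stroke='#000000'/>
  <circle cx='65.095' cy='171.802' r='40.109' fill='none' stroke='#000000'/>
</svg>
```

(bCNC post)
(Date: synthetic)
G21
G90
G0 X69.096 Y45.721
M3 S829
G1 X63.998 Y61.411 F1727
G1 X50.652 Y71.108 F1727
G1 X34.154 Y71.108 F1727
G1 X20.808 Y61.411 F1727
G1 X15.710 Y45.721 F1727
G1 X20.808 Y30.031 F1727
G1 X34.154 Y20.334 F1727
G1 X50.652 Y20.334 F1727
G1 X63.998 Y30.031 F1727
G1 X69.096 Y45.721 F1727
M5
G0 X208.672 Y71.597
M3 S829
G1 X58.301 Y127.683 F1727
G1 X20.817 Y108.193 F1727
G1 X208.672 Y71.597 F1727
M5
G0 X103.416 Y119.856
M3 S224
G1 X231.155 Y119.856 F3459
G1 X231.155 Y24.478 F3459
G1 X103.416 Y24.478 F3459
G1 X103.416 Y119.856 F3459
M5
G0 X236.723 Y41.600
M3 S550
G1 X234.238 Y47.624 F1839
G1 X239.199 Y51.849 F1839
G1 X244.750 Y48.436 F1839
G1 X243.220 Y42.102 F1839
G1 X236.723 Y41.600 F1839
M5
G0 X105.204 Y71.268
M3 S550
G1 X97.544 Y94.843 F1839
G1 X77.489 Y109.414 F1839
G1 X52.701 Y109.414 F1839
G1 X32.646 Y94.843 F1839
G1 X24.986 Y71.268 F1839
G1 X32.646 Y47.693 F1839
G1 X52.701 Y33.122 F1839
G1 X77.489 Y33.122 F1839
G1 X97.544 Y47.693 F1839
G1 X105.204 Y71.268 F1839
M5
G0 X0.000 Y0.000

Since the viewBox matches the mm dimensions, user units are millimetres directly. The only transform is the Y-flip y_m = 243.070 − y_svg.

Shape 1 is a circle drawn with `<circle>`. Its stroke #ff0000 means cut at S829, F1727. After flipping Y the toolpath is (69.096,45.721) → (63.998,61.411) → (50.652,71.108) → (34.154,71.108) → (20.808,61.411) → (15.710,45.721) → (20.808,30.031) → (34.154,20.334) → (50.652,20.334) → (63.998,30.031) → (69.096,45.721), returning to the start.

Shape 2 is a closed polygon drawn with `<path>`. Its stroke #ff0000 means cut at S829, F1727. After flipping Y the toolpath is (208.672,71.597) → (58.301,127.683) → (20.817,108.193) → (208.672,71.597), returning to the start.

Shape 3 is a rectangle drawn with `<polygon>`. Its stroke #008000 means engrave at S224, F3459. After flipping Y the toolpath is (103.416,119.856) → (231.155,119.856) → (231.155,24.478) → (103.416,24.478) → (103.416,119.856), returning to the start.

Shape 4 is a regular polygon drawn with `<path>`. Its stroke #000000 means score at S550, F1839. After flipping Y the toolpath is (236.723,41.600) → (234.238,47.624) → (239.199,51.849) → (244.750,48.436) → (243.220,42.102) → (236.723,41.600), returning to the start.

Shape 5 is a circle drawn with `<circle>`. Its stroke #000000 means score at S550, F1839. After flipping Y the toolpath is (105.204,71.268) → (97.544,94.843) → (77.489,109.414) → (52.701,109.414) → (32.646,94.843) → (24.986,71.268) → (32.646,47.693) → (52.701,33.122) → (77.489,33.122) → (97.544,47.693) → (105.204,71.268), returning to the start.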